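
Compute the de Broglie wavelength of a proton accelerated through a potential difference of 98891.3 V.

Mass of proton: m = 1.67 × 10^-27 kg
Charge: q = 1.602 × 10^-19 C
9.11 × 10^-14 m

When a particle is accelerated through voltage V, it gains kinetic energy KE = qV.

The de Broglie wavelength is then λ = h/√(2mqV):

λ = h/√(2mqV)
λ = (6.626 × 10^-34 J·s) / √(2 × 1.67 × 10^-27 kg × 1.602 × 10^-19 C × 98891.3 V)
λ = 9.11 × 10^-14 m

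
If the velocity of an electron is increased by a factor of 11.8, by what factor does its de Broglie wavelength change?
The wavelength decreases by a factor of 11.8.

From λ = h/(mv), the wavelength is inversely proportional to velocity:

λ ∝ 1/v

If v → 11.8v, then λ → λ/11.8

When velocity is increased by a factor of 11.8, the wavelength decreases by a factor of 11.8.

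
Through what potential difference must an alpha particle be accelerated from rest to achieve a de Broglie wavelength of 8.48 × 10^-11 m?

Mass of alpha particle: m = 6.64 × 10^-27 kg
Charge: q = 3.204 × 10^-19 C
1.43 × 10^-2 V

From λ = h/√(2mqV), we solve for V:

λ² = h²/(2mqV)
V = h²/(2mqλ²)
V = (6.626 × 10^-34 J·s)² / (2 × 6.64 × 10^-27 kg × 3.204 × 10^-19 C × (8.48 × 10^-11 m)²)
V = 1.43 × 10^-2 V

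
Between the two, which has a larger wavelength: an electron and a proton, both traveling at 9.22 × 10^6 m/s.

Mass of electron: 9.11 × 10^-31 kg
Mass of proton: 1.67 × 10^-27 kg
The electron has the longer wavelength.

Using λ = h/(mv), since both particles have the same velocity, the wavelength depends only on mass.

For electron: λ₁ = h/(m₁v) = 7.89 × 10^-11 m
For proton: λ₂ = h/(m₂v) = 4.30 × 10^-14 m

Since λ ∝ 1/m at constant velocity, the lighter particle has the longer wavelength.

The electron has the longer de Broglie wavelength.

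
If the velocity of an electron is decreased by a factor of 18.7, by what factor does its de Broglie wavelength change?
The wavelength increases by a factor of 18.7.

From λ = h/(mv), the wavelength is inversely proportional to velocity:

λ ∝ 1/v

If v → v/18.7, then λ → 18.7λ

When velocity is decreased by a factor of 18.7, the wavelength increases by a factor of 18.7.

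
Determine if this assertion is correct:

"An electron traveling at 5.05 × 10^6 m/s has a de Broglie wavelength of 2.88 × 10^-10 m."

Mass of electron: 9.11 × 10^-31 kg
False

The claim is incorrect.

Using λ = h/(mv):
λ = (6.626 × 10^-34 J·s) / (9.11 × 10^-31 kg × 5.05 × 10^6 m/s)
λ = 1.44 × 10^-10 m

The actual wavelength differs from the claimed 2.88 × 10^-10 m.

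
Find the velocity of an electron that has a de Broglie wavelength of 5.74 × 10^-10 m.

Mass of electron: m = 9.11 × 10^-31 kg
1.27 × 10^6 m/s

From the de Broglie relation λ = h/(mv), we solve for v:

v = h/(mλ)
v = (6.626 × 10^-34 J·s) / (9.11 × 10^-31 kg × 5.74 × 10^-10 m)
v = 1.27 × 10^6 m/s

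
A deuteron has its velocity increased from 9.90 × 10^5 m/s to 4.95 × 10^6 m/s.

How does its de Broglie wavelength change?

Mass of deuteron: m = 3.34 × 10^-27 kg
The wavelength decreases by a factor of 5.

Using λ = h/(mv):

Initial wavelength: λ₁ = h/(mv₁) = 2.00 × 10^-13 m
Final wavelength: λ₂ = h/(mv₂) = 4.01 × 10^-14 m

Since λ ∝ 1/v, when velocity increases by a factor of 5, the wavelength decreases by a factor of 5.

λ₂/λ₁ = v₁/v₂ = 1/5

The wavelength decreases by a factor of 5.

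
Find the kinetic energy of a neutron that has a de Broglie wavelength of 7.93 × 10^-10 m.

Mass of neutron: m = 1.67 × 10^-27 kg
2.09 × 10^-22 J (or 1.30 × 10^-3 eV)

From λ = h/√(2mKE), we solve for KE:

λ² = h²/(2mKE)
KE = h²/(2mλ²)
KE = (6.626 × 10^-34 J·s)² / (2 × 1.67 × 10^-27 kg × (7.93 × 10^-10 m)²)
KE = 2.09 × 10^-22 J
KE = 1.30 × 10^-3 eV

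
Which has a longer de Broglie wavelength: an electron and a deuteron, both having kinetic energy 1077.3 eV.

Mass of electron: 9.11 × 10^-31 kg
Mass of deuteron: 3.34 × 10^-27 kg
The electron has the longer wavelength.

Using λ = h/√(2mKE):

For electron: λ₁ = h/√(2m₁KE) = 3.74 × 10^-11 m
For deuteron: λ₂ = h/√(2m₂KE) = 6.17 × 10^-13 m

Since λ ∝ 1/√m at constant kinetic energy, the lighter particle has the longer wavelength.

The electron has the longer de Broglie wavelength.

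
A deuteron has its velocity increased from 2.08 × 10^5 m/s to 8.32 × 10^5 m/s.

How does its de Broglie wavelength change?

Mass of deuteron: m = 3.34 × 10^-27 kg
The wavelength decreases by a factor of 4.

Using λ = h/(mv):

Initial wavelength: λ₁ = h/(mv₁) = 9.54 × 10^-13 m
Final wavelength: λ₂ = h/(mv₂) = 2.38 × 10^-13 m

Since λ ∝ 1/v, when velocity increases by a factor of 4, the wavelength decreases by a factor of 4.

λ₂/λ₁ = v₁/v₂ = 1/4

The wavelength decreases by a factor of 4.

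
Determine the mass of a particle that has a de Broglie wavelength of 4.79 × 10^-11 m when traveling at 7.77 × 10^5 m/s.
1.78 × 10^-29 kg

From the de Broglie relation λ = h/(mv), we solve for m:

m = h/(λv)
m = (6.626 × 10^-34 J·s) / (4.79 × 10^-11 m × 7.77 × 10^5 m/s)
m = 1.78 × 10^-29 kg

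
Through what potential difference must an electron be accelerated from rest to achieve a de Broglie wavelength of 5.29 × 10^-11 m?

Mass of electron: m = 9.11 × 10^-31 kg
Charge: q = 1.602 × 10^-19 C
538 V

From λ = h/√(2mqV), we solve for V:

λ² = h²/(2mqV)
V = h²/(2mqλ²)
V = (6.626 × 10^-34 J·s)² / (2 × 9.11 × 10^-31 kg × 1.602 × 10^-19 C × (5.29 × 10^-11 m)²)
V = 538 V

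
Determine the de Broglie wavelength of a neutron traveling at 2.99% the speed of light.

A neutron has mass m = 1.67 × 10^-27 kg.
4.43 × 10^-14 m

Using the de Broglie relation λ = h/(mv):

v = 2.99% × c = 8.964 × 10^6 m/s

λ = h/(mv)
λ = (6.626 × 10^-34 J·s) / (1.67 × 10^-27 kg × 8.964 × 10^6 m/s)
λ = 4.43 × 10^-14 m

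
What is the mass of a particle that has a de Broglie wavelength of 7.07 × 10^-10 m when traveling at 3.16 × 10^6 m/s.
2.97 × 10^-31 kg

From the de Broglie relation λ = h/(mv), we solve for m:

m = h/(λv)
m = (6.626 × 10^-34 J·s) / (7.07 × 10^-10 m × 3.16 × 10^6 m/s)
m = 2.97 × 10^-31 kg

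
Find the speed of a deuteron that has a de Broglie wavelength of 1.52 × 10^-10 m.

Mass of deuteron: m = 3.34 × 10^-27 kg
1.31 × 10^3 m/s

From the de Broglie relation λ = h/(mv), we solve for v:

v = h/(mλ)
v = (6.626 × 10^-34 J·s) / (3.34 × 10^-27 kg × 1.52 × 10^-10 m)
v = 1.31 × 10^3 m/s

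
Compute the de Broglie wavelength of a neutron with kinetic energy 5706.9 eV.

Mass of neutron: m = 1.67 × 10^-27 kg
3.79 × 10^-13 m

Using λ = h/√(2mKE):

First convert KE to Joules: KE = 5706.9 eV = 9.143 × 10^-16 J

λ = h/√(2mKE)
λ = (6.626 × 10^-34 J·s) / √(2 × 1.67 × 10^-27 kg × 9.143 × 10^-16 J)
λ = 3.79 × 10^-13 m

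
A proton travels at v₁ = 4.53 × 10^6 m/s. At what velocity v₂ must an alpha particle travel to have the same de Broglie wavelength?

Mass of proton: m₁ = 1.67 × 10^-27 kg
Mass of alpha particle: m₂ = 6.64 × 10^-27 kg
v₂ = 1.14 × 10^6 m/s

For equal de Broglie wavelengths: λ₁ = λ₂

h/(m₁v₁) = h/(m₂v₂)
m₁v₁ = m₂v₂
v₂ = v₁ · (m₁/m₂)

v₂ = 4.53 × 10^6 m/s × (1.67 × 10^-27 kg / 6.64 × 10^-27 kg)
v₂ = 1.14 × 10^6 m/s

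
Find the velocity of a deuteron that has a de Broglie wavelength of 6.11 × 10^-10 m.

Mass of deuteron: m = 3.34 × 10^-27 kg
3.25 × 10^2 m/s

From the de Broglie relation λ = h/(mv), we solve for v:

v = h/(mλ)
v = (6.626 × 10^-34 J·s) / (3.34 × 10^-27 kg × 6.11 × 10^-10 m)
v = 3.25 × 10^2 m/s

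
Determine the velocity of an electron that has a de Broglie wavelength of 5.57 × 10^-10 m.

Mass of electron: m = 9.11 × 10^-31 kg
1.31 × 10^6 m/s

From the de Broglie relation λ = h/(mv), we solve for v:

v = h/(mλ)
v = (6.626 × 10^-34 J·s) / (9.11 × 10^-31 kg × 5.57 × 10^-10 m)
v = 1.31 × 10^6 m/s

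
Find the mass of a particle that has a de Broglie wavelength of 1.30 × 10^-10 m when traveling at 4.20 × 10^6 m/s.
1.21 × 10^-30 kg

From the de Broglie relation λ = h/(mv), we solve for m:

m = h/(λv)
m = (6.626 × 10^-34 J·s) / (1.30 × 10^-10 m × 4.20 × 10^6 m/s)
m = 1.21 × 10^-30 kg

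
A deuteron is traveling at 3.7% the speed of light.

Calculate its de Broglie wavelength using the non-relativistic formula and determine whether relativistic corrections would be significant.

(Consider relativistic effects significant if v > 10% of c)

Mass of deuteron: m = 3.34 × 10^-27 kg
No, relativistic corrections are not needed.

Using the non-relativistic de Broglie formula λ = h/(mv):

v = 3.7% × c = 1.109 × 10^7 m/s

λ = h/(mv)
λ = (6.626 × 10^-34 J·s) / (3.34 × 10^-27 kg × 1.109 × 10^7 m/s)
λ = 1.79 × 10^-14 m

Since v = 3.7% of c < 10% of c, relativistic corrections are NOT significant and this non-relativistic result is a good approximation.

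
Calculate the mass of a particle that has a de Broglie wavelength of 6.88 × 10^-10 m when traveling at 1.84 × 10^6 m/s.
5.23 × 10^-31 kg

From the de Broglie relation λ = h/(mv), we solve for m:

m = h/(λv)
m = (6.626 × 10^-34 J·s) / (6.88 × 10^-10 m × 1.84 × 10^6 m/s)
m = 5.23 × 10^-31 kg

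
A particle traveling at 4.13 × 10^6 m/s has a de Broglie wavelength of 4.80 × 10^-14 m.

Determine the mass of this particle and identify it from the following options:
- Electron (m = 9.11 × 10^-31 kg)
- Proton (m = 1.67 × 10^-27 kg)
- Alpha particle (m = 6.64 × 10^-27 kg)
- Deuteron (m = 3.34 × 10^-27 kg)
The particle is a deuteron.

From λ = h/(mv), solve for mass:

m = h/(λv)
m = (6.626 × 10^-34 J·s) / (4.80 × 10^-14 m × 4.13 × 10^6 m/s)
m = 3.34 × 10^-27 kg

Comparing with the listed masses, this is closest to a deuteron.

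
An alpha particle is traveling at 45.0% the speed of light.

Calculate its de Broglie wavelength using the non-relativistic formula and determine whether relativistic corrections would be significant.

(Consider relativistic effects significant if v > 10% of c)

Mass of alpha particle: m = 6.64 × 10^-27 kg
Yes, relativistic corrections are needed.

Using the non-relativistic de Broglie formula λ = h/(mv):

v = 45.0% × c = 1.349 × 10^8 m/s

λ = h/(mv)
λ = (6.626 × 10^-34 J·s) / (6.64 × 10^-27 kg × 1.349 × 10^8 m/s)
λ = 7.40 × 10^-16 m

Since v = 45.0% of c > 10% of c, relativistic corrections ARE significant and the actual wavelength would differ from this non-relativistic estimate.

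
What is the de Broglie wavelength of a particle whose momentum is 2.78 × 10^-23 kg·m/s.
2.38 × 10^-11 m

Using the de Broglie relation λ = h/p:

λ = h/p
λ = (6.626 × 10^-34 J·s) / (2.78 × 10^-23 kg·m/s)
λ = 2.38 × 10^-11 m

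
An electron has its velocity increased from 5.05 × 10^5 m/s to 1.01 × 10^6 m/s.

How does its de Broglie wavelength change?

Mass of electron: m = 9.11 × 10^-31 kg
The wavelength decreases by a factor of 2.

Using λ = h/(mv):

Initial wavelength: λ₁ = h/(mv₁) = 1.44 × 10^-9 m
Final wavelength: λ₂ = h/(mv₂) = 7.20 × 10^-10 m

Since λ ∝ 1/v, when velocity increases by a factor of 2, the wavelength decreases by a factor of 2.

λ₂/λ₁ = v₁/v₂ = 1/2

The wavelength decreases by a factor of 2.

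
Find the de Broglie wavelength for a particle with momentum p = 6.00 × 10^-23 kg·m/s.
1.10 × 10^-11 m

Using the de Broglie relation λ = h/p:

λ = h/p
λ = (6.626 × 10^-34 J·s) / (6.00 × 10^-23 kg·m/s)
λ = 1.10 × 10^-11 m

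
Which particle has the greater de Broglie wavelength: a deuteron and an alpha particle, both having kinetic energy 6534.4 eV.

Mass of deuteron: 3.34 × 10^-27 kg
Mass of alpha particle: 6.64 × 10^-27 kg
The deuteron has the longer wavelength.

Using λ = h/√(2mKE):

For deuteron: λ₁ = h/√(2m₁KE) = 2.51 × 10^-13 m
For alpha particle: λ₂ = h/√(2m₂KE) = 1.78 × 10^-13 m

Since λ ∝ 1/√m at constant kinetic energy, the lighter particle has the longer wavelength.

The deuteron has the longer de Broglie wavelength.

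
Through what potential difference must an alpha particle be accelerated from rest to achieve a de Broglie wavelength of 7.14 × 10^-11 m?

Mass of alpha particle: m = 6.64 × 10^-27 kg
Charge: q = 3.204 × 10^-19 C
2.02 × 10^-2 V

From λ = h/√(2mqV), we solve for V:

λ² = h²/(2mqV)
V = h²/(2mqλ²)
V = (6.626 × 10^-34 J·s)² / (2 × 6.64 × 10^-27 kg × 3.204 × 10^-19 C × (7.14 × 10^-11 m)²)
V = 2.02 × 10^-2 V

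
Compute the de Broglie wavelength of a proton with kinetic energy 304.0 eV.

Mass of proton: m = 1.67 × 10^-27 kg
1.64 × 10^-12 m

Using λ = h/√(2mKE):

First convert KE to Joules: KE = 304.0 eV = 4.871 × 10^-17 J

λ = h/√(2mKE)
λ = (6.626 × 10^-34 J·s) / √(2 × 1.67 × 10^-27 kg × 4.871 × 10^-17 J)
λ = 1.64 × 10^-12 m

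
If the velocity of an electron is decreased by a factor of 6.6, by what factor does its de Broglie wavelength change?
The wavelength increases by a factor of 6.6.

From λ = h/(mv), the wavelength is inversely proportional to velocity:

λ ∝ 1/v

If v → v/6.6, then λ → 6.6λ

When velocity is decreased by a factor of 6.6, the wavelength increases by a factor of 6.6.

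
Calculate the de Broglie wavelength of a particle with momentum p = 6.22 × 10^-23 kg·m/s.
1.07 × 10^-11 m

Using the de Broglie relation λ = h/p:

λ = h/p
λ = (6.626 × 10^-34 J·s) / (6.22 × 10^-23 kg·m/s)
λ = 1.07 × 10^-11 m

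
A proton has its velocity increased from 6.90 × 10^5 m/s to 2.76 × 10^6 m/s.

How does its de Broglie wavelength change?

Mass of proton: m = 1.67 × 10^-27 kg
The wavelength decreases by a factor of 4.

Using λ = h/(mv):

Initial wavelength: λ₁ = h/(mv₁) = 5.75 × 10^-13 m
Final wavelength: λ₂ = h/(mv₂) = 1.44 × 10^-13 m

Since λ ∝ 1/v, when velocity increases by a factor of 4, the wavelength decreases by a factor of 4.

λ₂/λ₁ = v₁/v₂ = 1/4

The wavelength decreases by a factor of 4.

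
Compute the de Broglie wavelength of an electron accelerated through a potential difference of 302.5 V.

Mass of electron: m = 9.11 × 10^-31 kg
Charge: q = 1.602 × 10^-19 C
7.05 × 10^-11 m

When a particle is accelerated through voltage V, it gains kinetic energy KE = qV.

The de Broglie wavelength is then λ = h/√(2mqV):

λ = h/√(2mqV)
λ = (6.626 × 10^-34 J·s) / √(2 × 9.11 × 10^-31 kg × 1.602 × 10^-19 C × 302.5 V)
λ = 7.05 × 10^-11 m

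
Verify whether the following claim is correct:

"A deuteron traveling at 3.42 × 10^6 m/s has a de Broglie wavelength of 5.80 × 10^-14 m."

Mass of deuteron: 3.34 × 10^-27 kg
True

The claim is correct.

Using λ = h/(mv):
λ = (6.626 × 10^-34 J·s) / (3.34 × 10^-27 kg × 3.42 × 10^6 m/s)
λ = 5.80 × 10^-14 m

This matches the claimed value.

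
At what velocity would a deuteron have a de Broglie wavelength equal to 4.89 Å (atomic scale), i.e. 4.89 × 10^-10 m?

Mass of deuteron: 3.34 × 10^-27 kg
4.06 × 10^2 m/s

From λ = h/(mv), solve for v:

v = h/(mλ)
v = (6.626 × 10^-34 J·s) / (3.34 × 10^-27 kg × 4.89 × 10^-10 m)
v = 4.06 × 10^2 m/s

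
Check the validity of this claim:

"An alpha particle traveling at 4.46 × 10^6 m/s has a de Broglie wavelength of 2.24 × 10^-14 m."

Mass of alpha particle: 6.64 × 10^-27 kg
True

The claim is correct.

Using λ = h/(mv):
λ = (6.626 × 10^-34 J·s) / (6.64 × 10^-27 kg × 4.46 × 10^6 m/s)
λ = 2.24 × 10^-14 m

This matches the claimed value.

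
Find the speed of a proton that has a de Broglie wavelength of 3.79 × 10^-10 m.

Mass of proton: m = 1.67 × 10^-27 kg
1.05 × 10^3 m/s

From the de Broglie relation λ = h/(mv), we solve for v:

v = h/(mλ)
v = (6.626 × 10^-34 J·s) / (1.67 × 10^-27 kg × 3.79 × 10^-10 m)
v = 1.05 × 10^3 m/s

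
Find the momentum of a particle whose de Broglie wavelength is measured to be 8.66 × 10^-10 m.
7.65 × 10^-25 kg·m/s

From the de Broglie relation λ = h/p, we solve for p:

p = h/λ
p = (6.626 × 10^-34 J·s) / (8.66 × 10^-10 m)
p = 7.65 × 10^-25 kg·m/s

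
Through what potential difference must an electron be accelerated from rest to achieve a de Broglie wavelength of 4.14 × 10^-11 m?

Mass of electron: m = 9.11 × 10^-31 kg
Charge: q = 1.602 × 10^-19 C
878 V

From λ = h/√(2mqV), we solve for V:

λ² = h²/(2mqV)
V = h²/(2mqλ²)
V = (6.626 × 10^-34 J·s)² / (2 × 9.11 × 10^-31 kg × 1.602 × 10^-19 C × (4.14 × 10^-11 m)²)
V = 878 V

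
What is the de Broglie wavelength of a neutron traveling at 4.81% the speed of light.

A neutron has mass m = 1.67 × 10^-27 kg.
2.75 × 10^-14 m

Using the de Broglie relation λ = h/(mv):

v = 4.81% × c = 1.442 × 10^7 m/s

λ = h/(mv)
λ = (6.626 × 10^-34 J·s) / (1.67 × 10^-27 kg × 1.442 × 10^7 m/s)
λ = 2.75 × 10^-14 m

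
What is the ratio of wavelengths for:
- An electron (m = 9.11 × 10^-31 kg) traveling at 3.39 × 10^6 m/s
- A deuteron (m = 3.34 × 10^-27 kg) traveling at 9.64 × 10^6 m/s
λ₁/λ₂ = 1.04 × 10^4

Using λ = h/(mv):

λ₁ = h/(m₁v₁) = 2.15 × 10^-10 m
λ₂ = h/(m₂v₂) = 2.06 × 10^-14 m

Ratio λ₁/λ₂ = (m₂v₂)/(m₁v₁)
         = (3.34 × 10^-27 kg × 9.64 × 10^6 m/s) / (9.11 × 10^-31 kg × 3.39 × 10^6 m/s)
         = 1.04 × 10^4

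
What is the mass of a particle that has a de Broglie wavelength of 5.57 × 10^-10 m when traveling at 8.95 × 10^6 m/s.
1.33 × 10^-31 kg

From the de Broglie relation λ = h/(mv), we solve for m:

m = h/(λv)
m = (6.626 × 10^-34 J·s) / (5.57 × 10^-10 m × 8.95 × 10^6 m/s)
m = 1.33 × 10^-31 kg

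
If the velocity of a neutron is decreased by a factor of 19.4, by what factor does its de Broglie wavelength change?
The wavelength increases by a factor of 19.4.

From λ = h/(mv), the wavelength is inversely proportional to velocity:

λ ∝ 1/v

If v → v/19.4, then λ → 19.4λ

When velocity is decreased by a factor of 19.4, the wavelength increases by a factor of 19.4.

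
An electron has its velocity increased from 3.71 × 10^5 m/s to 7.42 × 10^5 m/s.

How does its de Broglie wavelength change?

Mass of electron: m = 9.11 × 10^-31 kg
The wavelength decreases by a factor of 2.

Using λ = h/(mv):

Initial wavelength: λ₁ = h/(mv₁) = 1.96 × 10^-9 m
Final wavelength: λ₂ = h/(mv₂) = 9.80 × 10^-10 m

Since λ ∝ 1/v, when velocity increases by a factor of 2, the wavelength decreases by a factor of 2.

λ₂/λ₁ = v₁/v₂ = 1/2

The wavelength decreases by a factor of 2.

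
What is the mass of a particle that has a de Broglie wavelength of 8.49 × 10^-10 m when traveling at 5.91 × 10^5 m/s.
1.32 × 10^-30 kg

From the de Broglie relation λ = h/(mv), we solve for m:

m = h/(λv)
m = (6.626 × 10^-34 J·s) / (8.49 × 10^-10 m × 5.91 × 10^5 m/s)
m = 1.32 × 10^-30 kg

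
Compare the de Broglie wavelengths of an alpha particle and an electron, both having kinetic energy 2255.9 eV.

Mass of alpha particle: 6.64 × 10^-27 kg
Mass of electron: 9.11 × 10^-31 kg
The electron has the longer wavelength.

Using λ = h/√(2mKE):

For alpha particle: λ₁ = h/√(2m₁KE) = 3.02 × 10^-13 m
For electron: λ₂ = h/√(2m₂KE) = 2.58 × 10^-11 m

Since λ ∝ 1/√m at constant kinetic energy, the lighter particle has the longer wavelength.

The electron has the longer de Broglie wavelength.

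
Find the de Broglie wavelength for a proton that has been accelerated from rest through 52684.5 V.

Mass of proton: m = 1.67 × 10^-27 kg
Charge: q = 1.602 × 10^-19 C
1.25 × 10^-13 m

When a particle is accelerated through voltage V, it gains kinetic energy KE = qV.

The de Broglie wavelength is then λ = h/√(2mqV):

λ = h/√(2mqV)
λ = (6.626 × 10^-34 J·s) / √(2 × 1.67 × 10^-27 kg × 1.602 × 10^-19 C × 52684.5 V)
λ = 1.25 × 10^-13 m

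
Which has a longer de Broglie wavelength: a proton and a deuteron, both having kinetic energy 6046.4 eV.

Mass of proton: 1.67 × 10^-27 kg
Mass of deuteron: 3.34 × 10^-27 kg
The proton has the longer wavelength.

Using λ = h/√(2mKE):

For proton: λ₁ = h/√(2m₁KE) = 3.68 × 10^-13 m
For deuteron: λ₂ = h/√(2m₂KE) = 2.60 × 10^-13 m

Since λ ∝ 1/√m at constant kinetic energy, the lighter particle has the longer wavelength.

The proton has the longer de Broglie wavelength.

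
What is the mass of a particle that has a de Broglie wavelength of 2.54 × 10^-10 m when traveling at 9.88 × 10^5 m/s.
2.64 × 10^-30 kg

From the de Broglie relation λ = h/(mv), we solve for m:

m = h/(λv)
m = (6.626 × 10^-34 J·s) / (2.54 × 10^-10 m × 9.88 × 10^5 m/s)
m = 2.64 × 10^-30 kg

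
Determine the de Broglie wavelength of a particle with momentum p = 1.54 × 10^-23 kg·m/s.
4.30 × 10^-11 m

Using the de Broglie relation λ = h/p:

λ = h/p
λ = (6.626 × 10^-34 J·s) / (1.54 × 10^-23 kg·m/s)
λ = 4.30 × 10^-11 m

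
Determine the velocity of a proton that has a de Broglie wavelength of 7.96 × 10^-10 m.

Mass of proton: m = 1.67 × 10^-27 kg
4.98 × 10^2 m/s

From the de Broglie relation λ = h/(mv), we solve for v:

v = h/(mλ)
v = (6.626 × 10^-34 J·s) / (1.67 × 10^-27 kg × 7.96 × 10^-10 m)
v = 4.98 × 10^2 m/s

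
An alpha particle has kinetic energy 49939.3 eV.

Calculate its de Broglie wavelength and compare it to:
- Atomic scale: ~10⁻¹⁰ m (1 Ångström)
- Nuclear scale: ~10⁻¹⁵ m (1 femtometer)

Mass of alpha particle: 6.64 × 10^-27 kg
λ = 6.43 × 10^-14 m, which is between nuclear and atomic scales.

Using λ = h/√(2mKE):

KE = 49939.3 eV = 8.001 × 10^-15 J

λ = h/√(2mKE)
λ = (6.626 × 10^-34 J·s) / √(2 × 6.64 × 10^-27 kg × 8.001 × 10^-15 J)
λ = 6.43 × 10^-14 m

Comparison:
- Atomic scale (10⁻¹⁰ m): λ is 0.00064× this size
- Nuclear scale (10⁻¹⁵ m): λ is 64× this size

The wavelength is between nuclear and atomic scales.

This wavelength is appropriate for probing atomic structure but too large for nuclear physics experiments.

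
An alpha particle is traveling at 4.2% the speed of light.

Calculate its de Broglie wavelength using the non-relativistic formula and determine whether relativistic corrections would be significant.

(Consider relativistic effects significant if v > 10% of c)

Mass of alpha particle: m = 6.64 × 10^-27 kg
No, relativistic corrections are not needed.

Using the non-relativistic de Broglie formula λ = h/(mv):

v = 4.2% × c = 1.259 × 10^7 m/s

λ = h/(mv)
λ = (6.626 × 10^-34 J·s) / (6.64 × 10^-27 kg × 1.259 × 10^7 m/s)
λ = 7.93 × 10^-15 m

Since v = 4.2% of c < 10% of c, relativistic corrections are NOT significant and this non-relativistic result is a good approximation.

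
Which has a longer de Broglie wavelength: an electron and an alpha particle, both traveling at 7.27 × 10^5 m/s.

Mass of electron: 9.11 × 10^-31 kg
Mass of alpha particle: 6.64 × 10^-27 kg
The electron has the longer wavelength.

Using λ = h/(mv), since both particles have the same velocity, the wavelength depends only on mass.

For electron: λ₁ = h/(m₁v) = 1.00 × 10^-9 m
For alpha particle: λ₂ = h/(m₂v) = 1.37 × 10^-13 m

Since λ ∝ 1/m at constant velocity, the lighter particle has the longer wavelength.

The electron has the longer de Broglie wavelength.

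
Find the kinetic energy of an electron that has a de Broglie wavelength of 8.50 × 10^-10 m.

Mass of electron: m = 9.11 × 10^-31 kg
3.34 × 10^-19 J (or 2.08 eV)

From λ = h/√(2mKE), we solve for KE:

λ² = h²/(2mKE)
KE = h²/(2mλ²)
KE = (6.626 × 10^-34 J·s)² / (2 × 9.11 × 10^-31 kg × (8.50 × 10^-10 m)²)
KE = 3.34 × 10^-19 J
KE = 2.08 eV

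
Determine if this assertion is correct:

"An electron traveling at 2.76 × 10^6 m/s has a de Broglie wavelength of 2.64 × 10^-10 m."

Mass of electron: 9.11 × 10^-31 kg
True

The claim is correct.

Using λ = h/(mv):
λ = (6.626 × 10^-34 J·s) / (9.11 × 10^-31 kg × 2.76 × 10^6 m/s)
λ = 2.64 × 10^-10 m

This matches the claimed value.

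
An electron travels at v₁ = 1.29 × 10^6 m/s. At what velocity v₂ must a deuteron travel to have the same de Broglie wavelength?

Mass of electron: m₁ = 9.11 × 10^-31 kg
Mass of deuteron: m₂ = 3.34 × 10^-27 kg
v₂ = 3.52 × 10^2 m/s

For equal de Broglie wavelengths: λ₁ = λ₂

h/(m₁v₁) = h/(m₂v₂)
m₁v₁ = m₂v₂
v₂ = v₁ · (m₁/m₂)

v₂ = 1.29 × 10^6 m/s × (9.11 × 10^-31 kg / 3.34 × 10^-27 kg)
v₂ = 3.52 × 10^2 m/s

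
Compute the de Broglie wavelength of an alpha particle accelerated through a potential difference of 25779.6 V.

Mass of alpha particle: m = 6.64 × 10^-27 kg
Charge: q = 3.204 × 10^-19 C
6.33 × 10^-14 m

When a particle is accelerated through voltage V, it gains kinetic energy KE = qV.

The de Broglie wavelength is then λ = h/√(2mqV):

λ = h/√(2mqV)
λ = (6.626 × 10^-34 J·s) / √(2 × 6.64 × 10^-27 kg × 3.204 × 10^-19 C × 25779.6 V)
λ = 6.33 × 10^-14 m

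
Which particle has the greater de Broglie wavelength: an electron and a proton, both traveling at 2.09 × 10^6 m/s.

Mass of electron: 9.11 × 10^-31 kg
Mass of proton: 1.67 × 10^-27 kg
The electron has the longer wavelength.

Using λ = h/(mv), since both particles have the same velocity, the wavelength depends only on mass.

For electron: λ₁ = h/(m₁v) = 3.48 × 10^-10 m
For proton: λ₂ = h/(m₂v) = 1.90 × 10^-13 m

Since λ ∝ 1/m at constant velocity, the lighter particle has the longer wavelength.

The electron has the longer de Broglie wavelength.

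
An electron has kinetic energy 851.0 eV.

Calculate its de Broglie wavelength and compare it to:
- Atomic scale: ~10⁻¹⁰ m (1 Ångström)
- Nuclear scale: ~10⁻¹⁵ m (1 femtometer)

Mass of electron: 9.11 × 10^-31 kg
λ = 4.20 × 10^-11 m, which is between nuclear and atomic scales.

Using λ = h/√(2mKE):

KE = 851.0 eV = 1.363 × 10^-16 J

λ = h/√(2mKE)
λ = (6.626 × 10^-34 J·s) / √(2 × 9.11 × 10^-31 kg × 1.363 × 10^-16 J)
λ = 4.20 × 10^-11 m

Comparison:
- Atomic scale (10⁻¹⁰ m): λ is 0.42× this size
- Nuclear scale (10⁻¹⁵ m): λ is 4.2e+04× this size

The wavelength is between nuclear and atomic scales.

This wavelength is appropriate for probing atomic structure but too large for nuclear physics experiments.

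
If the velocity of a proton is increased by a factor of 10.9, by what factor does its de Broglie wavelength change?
The wavelength decreases by a factor of 10.9.

From λ = h/(mv), the wavelength is inversely proportional to velocity:

λ ∝ 1/v

If v → 10.9v, then λ → λ/10.9

When velocity is increased by a factor of 10.9, the wavelength decreases by a factor of 10.9.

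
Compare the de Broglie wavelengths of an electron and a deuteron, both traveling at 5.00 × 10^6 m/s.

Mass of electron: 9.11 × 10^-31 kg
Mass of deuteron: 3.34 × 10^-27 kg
The electron has the longer wavelength.

Using λ = h/(mv), since both particles have the same velocity, the wavelength depends only on mass.

For electron: λ₁ = h/(m₁v) = 1.45 × 10^-10 m
For deuteron: λ₂ = h/(m₂v) = 3.97 × 10^-14 m

Since λ ∝ 1/m at constant velocity, the lighter particle has the longer wavelength.

The electron has the longer de Broglie wavelength.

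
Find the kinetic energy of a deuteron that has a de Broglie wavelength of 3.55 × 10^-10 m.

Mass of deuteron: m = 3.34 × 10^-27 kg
5.22 × 10^-22 J (or 3.26 × 10^-3 eV)

From λ = h/√(2mKE), we solve for KE:

λ² = h²/(2mKE)
KE = h²/(2mλ²)
KE = (6.626 × 10^-34 J·s)² / (2 × 3.34 × 10^-27 kg × (3.55 × 10^-10 m)²)
KE = 5.22 × 10^-22 J
KE = 3.26 × 10^-3 eV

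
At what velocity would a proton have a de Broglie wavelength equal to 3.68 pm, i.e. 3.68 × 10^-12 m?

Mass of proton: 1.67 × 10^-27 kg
1.08 × 10^5 m/s

From λ = h/(mv), solve for v:

v = h/(mλ)
v = (6.626 × 10^-34 J·s) / (1.67 × 10^-27 kg × 3.68 × 10^-12 m)
v = 1.08 × 10^5 m/s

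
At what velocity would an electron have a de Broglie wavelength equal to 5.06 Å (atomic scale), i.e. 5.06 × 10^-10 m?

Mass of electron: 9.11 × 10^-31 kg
1.44 × 10^6 m/s

From λ = h/(mv), solve for v:

v = h/(mλ)
v = (6.626 × 10^-34 J·s) / (9.11 × 10^-31 kg × 5.06 × 10^-10 m)
v = 1.44 × 10^6 m/s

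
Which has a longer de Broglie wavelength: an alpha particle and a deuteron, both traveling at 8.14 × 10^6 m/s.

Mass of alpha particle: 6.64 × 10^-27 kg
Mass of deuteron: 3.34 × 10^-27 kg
The deuteron has the longer wavelength.

Using λ = h/(mv), since both particles have the same velocity, the wavelength depends only on mass.

For alpha particle: λ₁ = h/(m₁v) = 1.23 × 10^-14 m
For deuteron: λ₂ = h/(m₂v) = 2.44 × 10^-14 m

Since λ ∝ 1/m at constant velocity, the lighter particle has the longer wavelength.

The deuteron has the longer de Broglie wavelength.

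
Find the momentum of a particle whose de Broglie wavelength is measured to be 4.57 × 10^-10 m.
1.45 × 10^-24 kg·m/s

From the de Broglie relation λ = h/p, we solve for p:

p = h/λ
p = (6.626 × 10^-34 J·s) / (4.57 × 10^-10 m)
p = 1.45 × 10^-24 kg·m/s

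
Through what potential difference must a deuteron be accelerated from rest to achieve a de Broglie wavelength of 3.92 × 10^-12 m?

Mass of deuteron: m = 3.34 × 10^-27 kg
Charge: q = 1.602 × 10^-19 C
26.7 V

From λ = h/√(2mqV), we solve for V:

λ² = h²/(2mqV)
V = h²/(2mqλ²)
V = (6.626 × 10^-34 J·s)² / (2 × 3.34 × 10^-27 kg × 1.602 × 10^-19 C × (3.92 × 10^-12 m)²)
V = 26.7 V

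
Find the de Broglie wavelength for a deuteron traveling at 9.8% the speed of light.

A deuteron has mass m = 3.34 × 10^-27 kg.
6.75 × 10^-15 m

Using the de Broglie relation λ = h/(mv):

v = 9.8% × c = 2.938 × 10^7 m/s

λ = h/(mv)
λ = (6.626 × 10^-34 J·s) / (3.34 × 10^-27 kg × 2.938 × 10^7 m/s)
λ = 6.75 × 10^-15 m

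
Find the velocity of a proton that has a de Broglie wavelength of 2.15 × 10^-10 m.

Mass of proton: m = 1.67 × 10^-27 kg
1.85 × 10^3 m/s

From the de Broglie relation λ = h/(mv), we solve for v:

v = h/(mλ)
v = (6.626 × 10^-34 J·s) / (1.67 × 10^-27 kg × 2.15 × 10^-10 m)
v = 1.85 × 10^3 m/s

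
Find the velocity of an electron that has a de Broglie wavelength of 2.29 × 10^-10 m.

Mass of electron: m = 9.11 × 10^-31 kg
3.18 × 10^6 m/s

From the de Broglie relation λ = h/(mv), we solve for v:

v = h/(mλ)
v = (6.626 × 10^-34 J·s) / (9.11 × 10^-31 kg × 2.29 × 10^-10 m)
v = 3.18 × 10^6 m/s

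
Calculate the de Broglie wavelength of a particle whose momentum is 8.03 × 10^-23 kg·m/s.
8.25 × 10^-12 m

Using the de Broglie relation λ = h/p:

λ = h/p
λ = (6.626 × 10^-34 J·s) / (8.03 × 10^-23 kg·m/s)
λ = 8.25 × 10^-12 m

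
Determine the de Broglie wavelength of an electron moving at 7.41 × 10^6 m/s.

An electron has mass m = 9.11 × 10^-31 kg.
9.82 × 10^-11 m

Using the de Broglie relation λ = h/(mv):

λ = h/(mv)
λ = (6.626 × 10^-34 J·s) / (9.11 × 10^-31 kg × 7.41 × 10^6 m/s)
λ = 9.82 × 10^-11 m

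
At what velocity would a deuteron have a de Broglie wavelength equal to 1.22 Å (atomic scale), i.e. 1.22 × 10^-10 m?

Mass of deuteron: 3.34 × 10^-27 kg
1.63 × 10^3 m/s

From λ = h/(mv), solve for v:

v = h/(mλ)
v = (6.626 × 10^-34 J·s) / (3.34 × 10^-27 kg × 1.22 × 10^-10 m)
v = 1.63 × 10^3 m/s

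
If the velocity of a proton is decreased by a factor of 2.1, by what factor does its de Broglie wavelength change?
The wavelength increases by a factor of 2.1.

From λ = h/(mv), the wavelength is inversely proportional to velocity:

λ ∝ 1/v

If v → v/2.1, then λ → 2.1λ

When velocity is decreased by a factor of 2.1, the wavelength increases by a factor of 2.1.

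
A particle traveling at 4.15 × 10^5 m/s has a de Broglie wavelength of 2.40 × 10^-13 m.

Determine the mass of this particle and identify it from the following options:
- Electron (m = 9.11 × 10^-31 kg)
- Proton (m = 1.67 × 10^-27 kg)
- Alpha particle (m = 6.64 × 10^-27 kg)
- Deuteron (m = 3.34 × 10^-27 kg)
The particle is an alpha particle.

From λ = h/(mv), solve for mass:

m = h/(λv)
m = (6.626 × 10^-34 J·s) / (2.40 × 10^-13 m × 4.15 × 10^5 m/s)
m = 6.65 × 10^-27 kg

Comparing with the listed masses, this is closest to an alpha particle.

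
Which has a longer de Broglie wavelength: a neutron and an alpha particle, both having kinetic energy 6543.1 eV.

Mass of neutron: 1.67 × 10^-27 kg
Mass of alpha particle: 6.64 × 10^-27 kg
The neutron has the longer wavelength.

Using λ = h/√(2mKE):

For neutron: λ₁ = h/√(2m₁KE) = 3.54 × 10^-13 m
For alpha particle: λ₂ = h/√(2m₂KE) = 1.78 × 10^-13 m

Since λ ∝ 1/√m at constant kinetic energy, the lighter particle has the longer wavelength.

The neutron has the longer de Broglie wavelength.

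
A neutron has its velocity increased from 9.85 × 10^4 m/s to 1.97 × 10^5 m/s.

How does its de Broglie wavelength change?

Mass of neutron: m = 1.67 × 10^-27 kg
The wavelength decreases by a factor of 2.

Using λ = h/(mv):

Initial wavelength: λ₁ = h/(mv₁) = 4.03 × 10^-12 m
Final wavelength: λ₂ = h/(mv₂) = 2.01 × 10^-12 m

Since λ ∝ 1/v, when velocity increases by a factor of 2, the wavelength decreases by a factor of 2.

λ₂/λ₁ = v₁/v₂ = 1/2

The wavelength decreases by a factor of 2.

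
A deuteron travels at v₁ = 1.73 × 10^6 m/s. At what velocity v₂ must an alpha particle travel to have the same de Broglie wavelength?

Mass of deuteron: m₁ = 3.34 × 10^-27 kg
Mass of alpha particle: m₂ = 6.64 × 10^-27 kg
v₂ = 8.70 × 10^5 m/s

For equal de Broglie wavelengths: λ₁ = λ₂

h/(m₁v₁) = h/(m₂v₂)
m₁v₁ = m₂v₂
v₂ = v₁ · (m₁/m₂)

v₂ = 1.73 × 10^6 m/s × (3.34 × 10^-27 kg / 6.64 × 10^-27 kg)
v₂ = 8.70 × 10^5 m/s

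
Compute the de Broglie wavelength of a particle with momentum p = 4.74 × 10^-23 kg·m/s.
1.40 × 10^-11 m

Using the de Broglie relation λ = h/p:

λ = h/p
λ = (6.626 × 10^-34 J·s) / (4.74 × 10^-23 kg·m/s)
λ = 1.40 × 10^-11 m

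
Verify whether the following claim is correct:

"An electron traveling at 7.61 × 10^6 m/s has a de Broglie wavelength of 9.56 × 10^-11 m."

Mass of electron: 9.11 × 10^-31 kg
True

The claim is correct.

Using λ = h/(mv):
λ = (6.626 × 10^-34 J·s) / (9.11 × 10^-31 kg × 7.61 × 10^6 m/s)
λ = 9.56 × 10^-11 m

This matches the claimed value.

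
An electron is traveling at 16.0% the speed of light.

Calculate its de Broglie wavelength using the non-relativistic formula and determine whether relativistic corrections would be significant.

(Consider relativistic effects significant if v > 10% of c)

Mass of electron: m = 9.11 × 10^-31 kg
Yes, relativistic corrections are needed.

Using the non-relativistic de Broglie formula λ = h/(mv):

v = 16.0% × c = 4.797 × 10^7 m/s

λ = h/(mv)
λ = (6.626 × 10^-34 J·s) / (9.11 × 10^-31 kg × 4.797 × 10^7 m/s)
λ = 1.52 × 10^-11 m

Since v = 16.0% of c > 10% of c, relativistic corrections ARE significant and the actual wavelength would differ from this non-relativistic estimate.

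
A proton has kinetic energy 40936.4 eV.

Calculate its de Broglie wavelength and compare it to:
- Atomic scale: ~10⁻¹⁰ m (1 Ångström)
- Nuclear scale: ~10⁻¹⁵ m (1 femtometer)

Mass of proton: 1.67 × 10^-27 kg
λ = 1.42 × 10^-13 m, which is between nuclear and atomic scales.

Using λ = h/√(2mKE):

KE = 40936.4 eV = 6.559 × 10^-15 J

λ = h/√(2mKE)
λ = (6.626 × 10^-34 J·s) / √(2 × 1.67 × 10^-27 kg × 6.559 × 10^-15 J)
λ = 1.42 × 10^-13 m

Comparison:
- Atomic scale (10⁻¹⁰ m): λ is 0.0014× this size
- Nuclear scale (10⁻¹⁵ m): λ is 1.4e+02× this size

The wavelength is between nuclear and atomic scales.

This wavelength is appropriate for probing atomic structure but too large for nuclear physics experiments.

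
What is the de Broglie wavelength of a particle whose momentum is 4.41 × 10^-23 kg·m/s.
1.50 × 10^-11 m

Using the de Broglie relation λ = h/p:

λ = h/p
λ = (6.626 × 10^-34 J·s) / (4.41 × 10^-23 kg·m/s)
λ = 1.50 × 10^-11 m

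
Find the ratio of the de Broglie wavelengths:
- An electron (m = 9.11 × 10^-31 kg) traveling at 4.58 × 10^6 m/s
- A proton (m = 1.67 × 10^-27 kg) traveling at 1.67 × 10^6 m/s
λ₁/λ₂ = 668

Using λ = h/(mv):

λ₁ = h/(m₁v₁) = 1.59 × 10^-10 m
λ₂ = h/(m₂v₂) = 2.38 × 10^-13 m

Ratio λ₁/λ₂ = (m₂v₂)/(m₁v₁)
         = (1.67 × 10^-27 kg × 1.67 × 10^6 m/s) / (9.11 × 10^-31 kg × 4.58 × 10^6 m/s)
         = 668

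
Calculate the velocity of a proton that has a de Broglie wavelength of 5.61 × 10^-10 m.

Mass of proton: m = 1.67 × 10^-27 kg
7.07 × 10^2 m/s

From the de Broglie relation λ = h/(mv), we solve for v:

v = h/(mλ)
v = (6.626 × 10^-34 J·s) / (1.67 × 10^-27 kg × 5.61 × 10^-10 m)
v = 7.07 × 10^2 m/s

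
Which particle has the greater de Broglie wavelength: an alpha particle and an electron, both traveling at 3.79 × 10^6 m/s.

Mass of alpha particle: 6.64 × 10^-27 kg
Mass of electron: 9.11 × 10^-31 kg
The electron has the longer wavelength.

Using λ = h/(mv), since both particles have the same velocity, the wavelength depends only on mass.

For alpha particle: λ₁ = h/(m₁v) = 2.63 × 10^-14 m
For electron: λ₂ = h/(m₂v) = 1.92 × 10^-10 m

Since λ ∝ 1/m at constant velocity, the lighter particle has the longer wavelength.

The electron has the longer de Broglie wavelength.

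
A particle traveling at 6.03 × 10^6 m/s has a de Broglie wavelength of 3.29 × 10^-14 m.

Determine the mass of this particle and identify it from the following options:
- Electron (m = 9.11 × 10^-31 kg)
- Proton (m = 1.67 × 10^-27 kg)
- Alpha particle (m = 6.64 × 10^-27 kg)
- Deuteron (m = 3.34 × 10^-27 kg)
The particle is a deuteron.

From λ = h/(mv), solve for mass:

m = h/(λv)
m = (6.626 × 10^-34 J·s) / (3.29 × 10^-14 m × 6.03 × 10^6 m/s)
m = 3.34 × 10^-27 kg

Comparing with the listed masses, this is closest to a deuteron.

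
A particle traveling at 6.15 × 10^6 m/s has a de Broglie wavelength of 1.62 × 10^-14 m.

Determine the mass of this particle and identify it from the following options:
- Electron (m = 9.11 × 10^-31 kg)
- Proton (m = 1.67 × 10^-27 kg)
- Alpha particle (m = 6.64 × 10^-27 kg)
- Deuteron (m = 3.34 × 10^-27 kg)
The particle is an alpha particle.

From λ = h/(mv), solve for mass:

m = h/(λv)
m = (6.626 × 10^-34 J·s) / (1.62 × 10^-14 m × 6.15 × 10^6 m/s)
m = 6.65 × 10^-27 kg

Comparing with the listed masses, this is closest to an alpha particle.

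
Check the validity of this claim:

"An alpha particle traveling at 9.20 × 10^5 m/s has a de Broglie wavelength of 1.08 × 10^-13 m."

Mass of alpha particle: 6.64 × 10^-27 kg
True

The claim is correct.

Using λ = h/(mv):
λ = (6.626 × 10^-34 J·s) / (6.64 × 10^-27 kg × 9.20 × 10^5 m/s)
λ = 1.08 × 10^-13 m

This matches the claimed value.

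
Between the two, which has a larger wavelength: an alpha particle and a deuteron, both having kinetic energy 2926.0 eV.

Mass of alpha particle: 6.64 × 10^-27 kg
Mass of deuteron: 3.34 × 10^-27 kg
The deuteron has the longer wavelength.

Using λ = h/√(2mKE):

For alpha particle: λ₁ = h/√(2m₁KE) = 2.66 × 10^-13 m
For deuteron: λ₂ = h/√(2m₂KE) = 3.74 × 10^-13 m

Since λ ∝ 1/√m at constant kinetic energy, the lighter particle has the longer wavelength.

The deuteron has the longer de Broglie wavelength.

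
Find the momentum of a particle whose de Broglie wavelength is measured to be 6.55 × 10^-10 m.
1.01 × 10^-24 kg·m/s

From the de Broglie relation λ = h/p, we solve for p:

p = h/λ
p = (6.626 × 10^-34 J·s) / (6.55 × 10^-10 m)
p = 1.01 × 10^-24 kg·m/s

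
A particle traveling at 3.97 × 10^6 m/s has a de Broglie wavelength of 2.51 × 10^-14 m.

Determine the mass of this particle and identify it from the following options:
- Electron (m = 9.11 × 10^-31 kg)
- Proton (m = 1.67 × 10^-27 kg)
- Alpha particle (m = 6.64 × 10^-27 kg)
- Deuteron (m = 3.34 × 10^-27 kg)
The particle is an alpha particle.

From λ = h/(mv), solve for mass:

m = h/(λv)
m = (6.626 × 10^-34 J·s) / (2.51 × 10^-14 m × 3.97 × 10^6 m/s)
m = 6.65 × 10^-27 kg

Comparing with the listed masses, this is closest to an alpha particle.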